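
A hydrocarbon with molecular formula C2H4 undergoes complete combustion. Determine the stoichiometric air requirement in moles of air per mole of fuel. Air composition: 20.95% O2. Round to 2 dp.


Balanced combustion: C2H4 + 3 O2 -> 2 CO2 + 2 H2O
O2 needed = C + H/4 = 2 + 4/4 = 3.00 moles
Air moles = O2 / 0.2095 = 3.00 / 0.2095 = 14.32 moles air


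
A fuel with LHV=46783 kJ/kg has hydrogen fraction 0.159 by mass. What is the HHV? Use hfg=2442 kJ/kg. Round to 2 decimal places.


HHV = LHV + hfg * 9 * H
Water addition = 2442 * 9 * 0.159 = 3494.502 kJ/kg
HHV = 46783 + 3494.502 = 50277.50 kJ/kg


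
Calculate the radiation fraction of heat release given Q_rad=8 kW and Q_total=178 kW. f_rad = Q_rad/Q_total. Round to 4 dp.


f_rad = Q_rad / Q_total
f_rad = 8 / 178 = 0.0449


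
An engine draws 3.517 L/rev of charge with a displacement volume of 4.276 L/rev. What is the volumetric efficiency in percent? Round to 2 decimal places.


eta_v = (V_actual / V_disp) * 100
Ratio = 3.517 / 4.276 = 0.8225
eta_v = 0.8225 * 100 = 82.25%


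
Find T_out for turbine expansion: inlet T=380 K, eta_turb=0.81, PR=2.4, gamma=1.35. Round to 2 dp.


T_out = T_in * (1 - eta * (1 - PR^(-(gamma-1)/gamma)))
Exponent = -(1.35-1)/1.35 = -0.25925926
PR^exp = 2.4^(-0.25925926) = 0.79694200
Factor = 1 - 0.81*(1 - 0.79694200) = 0.83552302
T_out = 380 * 0.83552302 = 317.50 K


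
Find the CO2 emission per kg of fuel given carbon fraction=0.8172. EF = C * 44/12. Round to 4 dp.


EF = C_frac * (M_CO2 / M_C)
EF = 0.8172 * (44/12)
EF = 0.8172 * 3.666667 = 2.9964 kg_CO2/kg_fuel


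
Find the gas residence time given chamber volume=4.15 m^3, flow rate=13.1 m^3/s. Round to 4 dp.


tau = V / Q_flow
tau = 4.15 / 13.1 = 0.3168 s


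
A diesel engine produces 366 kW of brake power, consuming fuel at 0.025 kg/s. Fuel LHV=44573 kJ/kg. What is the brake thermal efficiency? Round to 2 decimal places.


eta_BTE = (BP / (mf * LHV)) * 100
Denominator = 0.025 * 44573 = 1114.3250 kW
eta_BTE = (366 / 1114.3250) * 100 = 32.84%


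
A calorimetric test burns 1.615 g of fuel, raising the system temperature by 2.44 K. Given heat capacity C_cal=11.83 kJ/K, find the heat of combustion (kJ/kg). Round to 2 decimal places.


Hc = C_cal * delta_T / m_fuel
Q_released = 11.83 * 2.44 = 28.8652 kJ
m_fuel = 1.615 g = 1.615/1000 kg = 0.001615 kg
Hc = 28.8652 / 0.001615 = 17873.19 kJ/kg


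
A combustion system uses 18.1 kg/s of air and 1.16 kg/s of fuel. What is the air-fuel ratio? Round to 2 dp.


AFR = m_air / m_fuel
AFR = 18.1 / 1.16 = 15.60


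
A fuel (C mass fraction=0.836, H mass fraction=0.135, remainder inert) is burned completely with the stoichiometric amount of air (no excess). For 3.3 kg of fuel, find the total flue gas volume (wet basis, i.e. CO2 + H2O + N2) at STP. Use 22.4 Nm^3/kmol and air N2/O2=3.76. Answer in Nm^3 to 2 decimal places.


Per kg fuel: CO2 = (C/12 kmol)*22.4 = (0.836/12)*22.4 = 1.56053 Nm^3
Per kg fuel: H2O = (H/2 kmol)*22.4 = (0.135/2)*22.4 = 1.51200 Nm^3
O2 needed per kg fuel = C/12 + H/4 = 0.836/12 + 0.135/4 = 0.10341667 kmol
Per kg fuel: N2 = O2*3.76*22.4 = 0.10341667*3.76*22.4 = 8.71017 Nm^3
Total per kg = 1.56053 + 1.51200 + 8.71017 = 11.78270 Nm^3
Total = 11.78270 * 3.3 = 38.88 Nm^3


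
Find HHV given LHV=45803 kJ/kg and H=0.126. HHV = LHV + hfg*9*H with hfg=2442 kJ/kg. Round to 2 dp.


HHV = LHV + hfg * 9 * H
Water addition = 2442 * 9 * 0.126 = 2769.228 kJ/kg
HHV = 45803 + 2769.228 = 48572.23 kJ/kg


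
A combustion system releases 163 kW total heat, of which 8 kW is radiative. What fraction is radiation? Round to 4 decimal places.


f_rad = Q_rad / Q_total
f_rad = 8 / 163 = 0.0491


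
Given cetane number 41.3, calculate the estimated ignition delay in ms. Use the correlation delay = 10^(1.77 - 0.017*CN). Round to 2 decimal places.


delay = 10^(1.77 - 0.017*CN)
Exponent = 1.77 - 0.017*41.3 = 1.0679
delay = 10^1.0679 = 11.69 ms


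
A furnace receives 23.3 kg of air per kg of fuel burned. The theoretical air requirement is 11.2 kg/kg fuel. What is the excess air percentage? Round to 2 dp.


Excess air = actual - stoichiometric = 23.3 - 11.2 = 12.10 kg/kg fuel
Excess air % = (excess / stoich) * 100 = (12.10 / 11.2) * 100 = 108.04%


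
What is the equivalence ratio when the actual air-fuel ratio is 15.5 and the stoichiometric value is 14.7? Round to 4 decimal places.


phi = AFR_stoich / AFR_actual
phi = 14.7 / 15.5 = 0.9484


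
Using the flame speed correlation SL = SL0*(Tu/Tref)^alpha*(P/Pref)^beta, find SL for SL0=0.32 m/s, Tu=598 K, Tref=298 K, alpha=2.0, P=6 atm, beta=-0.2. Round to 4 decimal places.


SL = SL0 * (Tu/Tref)^alpha * (P/Pref)^beta
T ratio = 598/298 = 2.00671141
(T ratio)^alpha = 2.00671141^2.0 = 4.026891
(P/Pref)^beta = 6^(-0.2) = 0.698827
SL = 0.32 * 4.026891 * 0.698827 = 0.9005 m/s


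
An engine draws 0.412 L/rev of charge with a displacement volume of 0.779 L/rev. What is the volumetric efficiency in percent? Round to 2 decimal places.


eta_v = (V_actual / V_disp) * 100
Ratio = 0.412 / 0.779 = 0.5289
eta_v = 0.5289 * 100 = 52.89%


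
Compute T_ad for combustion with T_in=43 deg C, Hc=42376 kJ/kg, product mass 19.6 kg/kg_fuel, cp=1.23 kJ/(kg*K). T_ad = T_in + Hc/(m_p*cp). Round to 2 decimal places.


T_ad = T_in + Hc / (m_p * cp)
Denominator = 19.6 * 1.23 = 24.1080
Temperature rise = 42376 / 24.1080 = 1757.76 K
T_ad = 43 + 1757.76 = 1800.76 deg C


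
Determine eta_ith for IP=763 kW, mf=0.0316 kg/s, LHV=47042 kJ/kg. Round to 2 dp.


eta_ith = (IP / (mf * LHV)) * 100
Denominator = 0.0316 * 47042 = 1486.5272 kW
eta_ith = (763 / 1486.5272) * 100 = 51.33%


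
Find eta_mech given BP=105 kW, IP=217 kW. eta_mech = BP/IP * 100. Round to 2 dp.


eta_mech = (BP / IP) * 100
Ratio = 105 / 217 = 0.4839
eta_mech = 0.4839 * 100 = 48.39%


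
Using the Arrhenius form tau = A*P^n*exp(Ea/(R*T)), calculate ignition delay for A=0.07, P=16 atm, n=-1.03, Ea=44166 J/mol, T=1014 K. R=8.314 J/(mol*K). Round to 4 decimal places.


tau = A * P^n * exp(Ea/(R*T))
P^n = 16^(-1.03) = 0.05751173
Ea/(R*T) = 44166/(8.314*1014) = 5.238900
exp(Ea/(R*T)) = 188.462644
tau = 0.07 * 0.05751173 * 188.462644 = 0.7587 ms


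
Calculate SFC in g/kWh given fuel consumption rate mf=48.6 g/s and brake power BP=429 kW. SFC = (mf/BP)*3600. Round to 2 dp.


SFC = (mf / BP) * 3600
Rate = 48.6 / 429 = 0.113287 g/(s*kW)
SFC = 0.113287 * 3600 = 407.83 g/kWh


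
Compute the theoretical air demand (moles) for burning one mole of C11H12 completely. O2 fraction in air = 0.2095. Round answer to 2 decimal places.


Balanced combustion: C11H12 + 14 O2 -> 11 CO2 + 6 H2O
O2 needed = C + H/4 = 11 + 12/4 = 14.00 moles
Air moles = O2 / 0.2095 = 14.00 / 0.2095 = 66.83 moles air


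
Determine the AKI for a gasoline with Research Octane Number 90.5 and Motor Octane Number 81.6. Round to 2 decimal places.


AKI = (RON + MON) / 2
AKI = (90.5 + 81.6) / 2
AKI = 172.1 / 2 = 86.05


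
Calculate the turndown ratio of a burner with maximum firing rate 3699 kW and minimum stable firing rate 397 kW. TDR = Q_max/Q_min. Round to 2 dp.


TDR = Q_max / Q_min
TDR = 3699 / 397 = 9.32


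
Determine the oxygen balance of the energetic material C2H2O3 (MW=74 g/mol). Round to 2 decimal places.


OB = -1600 * (2C + H/2 - O) / MW
Inner = 2*2 + 2/2 - 3 = 2.00
OB = -1600 * 2.00 / 74 = -43.24%


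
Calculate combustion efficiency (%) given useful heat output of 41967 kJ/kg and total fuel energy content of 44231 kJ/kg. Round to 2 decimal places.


Efficiency = (Q_useful / Q_fuel) * 100
Efficiency = (41967 / 44231) * 100
Efficiency = 0.9488 * 100 = 94.88%


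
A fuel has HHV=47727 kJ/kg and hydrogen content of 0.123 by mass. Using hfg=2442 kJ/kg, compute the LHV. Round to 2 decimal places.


LHV = HHV - hfg * 9 * H
Water correction = 2442 * 9 * 0.123 = 2703.294 kJ/kg
LHV = 47727 - 2703.294 = 45023.71 kJ/kg


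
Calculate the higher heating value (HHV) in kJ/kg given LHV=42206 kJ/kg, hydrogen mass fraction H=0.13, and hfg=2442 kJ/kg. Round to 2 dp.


HHV = LHV + hfg * 9 * H
Water addition = 2442 * 9 * 0.13 = 2857.140 kJ/kg
HHV = 42206 + 2857.140 = 45063.14 kJ/kg


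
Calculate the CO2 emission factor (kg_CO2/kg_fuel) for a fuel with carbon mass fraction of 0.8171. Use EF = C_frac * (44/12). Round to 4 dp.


EF = C_frac * (M_CO2 / M_C)
EF = 0.8171 * (44/12)
EF = 0.8171 * 3.666667 = 2.9960 kg_CO2/kg_fuel


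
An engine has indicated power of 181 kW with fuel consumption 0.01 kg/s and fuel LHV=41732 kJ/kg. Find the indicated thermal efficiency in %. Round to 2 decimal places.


eta_ith = (IP / (mf * LHV)) * 100
Denominator = 0.01 * 41732 = 417.3200 kW
eta_ith = (181 / 417.3200) * 100 = 43.37%


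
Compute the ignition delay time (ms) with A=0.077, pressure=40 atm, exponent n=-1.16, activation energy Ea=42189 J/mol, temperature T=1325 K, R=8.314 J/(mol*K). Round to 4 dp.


tau = A * P^n * exp(Ea/(R*T))
P^n = 40^(-1.16) = 0.01385512
Ea/(R*T) = 42189/(8.314*1325) = 3.829776
exp(Ea/(R*T)) = 46.052205
tau = 0.077 * 0.01385512 * 46.052205 = 0.0491 ms


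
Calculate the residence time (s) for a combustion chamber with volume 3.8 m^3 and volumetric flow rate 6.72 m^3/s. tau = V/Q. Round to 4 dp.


tau = V / Q_flow
tau = 3.8 / 6.72 = 0.5655 s


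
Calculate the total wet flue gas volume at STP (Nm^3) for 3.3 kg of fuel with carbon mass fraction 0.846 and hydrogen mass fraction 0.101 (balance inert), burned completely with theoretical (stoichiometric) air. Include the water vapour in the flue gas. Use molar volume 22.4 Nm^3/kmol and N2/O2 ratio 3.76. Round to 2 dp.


Per kg fuel: CO2 = (C/12 kmol)*22.4 = (0.846/12)*22.4 = 1.57920 Nm^3
Per kg fuel: H2O = (H/2 kmol)*22.4 = (0.101/2)*22.4 = 1.13120 Nm^3
O2 needed per kg fuel = C/12 + H/4 = 0.846/12 + 0.101/4 = 0.09575000 kmol
Per kg fuel: N2 = O2*3.76*22.4 = 0.09575000*3.76*22.4 = 8.06445 Nm^3
Total per kg = 1.57920 + 1.13120 + 8.06445 = 10.77485 Nm^3
Total = 10.77485 * 3.3 = 35.56 Nm^3


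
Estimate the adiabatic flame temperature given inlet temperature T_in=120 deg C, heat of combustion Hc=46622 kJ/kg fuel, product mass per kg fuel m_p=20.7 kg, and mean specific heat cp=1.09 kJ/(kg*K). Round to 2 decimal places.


T_ad = T_in + Hc / (m_p * cp)
Denominator = 20.7 * 1.09 = 22.5630
Temperature rise = 46622 / 22.5630 = 2066.30 K
T_ad = 120 + 2066.30 = 2186.30 deg C


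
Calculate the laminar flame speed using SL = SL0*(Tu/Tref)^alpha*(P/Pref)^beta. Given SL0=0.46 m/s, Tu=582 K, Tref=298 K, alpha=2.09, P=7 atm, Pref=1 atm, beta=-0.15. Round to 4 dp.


SL = SL0 * (Tu/Tref)^alpha * (P/Pref)^beta
T ratio = 582/298 = 1.95302013
(T ratio)^alpha = 1.95302013^2.09 = 4.051138
(P/Pref)^beta = 7^(-0.15) = 0.746853
SL = 0.46 * 4.051138 * 0.746853 = 1.3918 m/s


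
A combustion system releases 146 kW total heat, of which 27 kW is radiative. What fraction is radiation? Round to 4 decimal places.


f_rad = Q_rad / Q_total
f_rad = 27 / 146 = 0.1849


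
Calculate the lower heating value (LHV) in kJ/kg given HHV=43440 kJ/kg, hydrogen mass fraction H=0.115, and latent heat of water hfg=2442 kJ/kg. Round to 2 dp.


LHV = HHV - hfg * 9 * H
Water correction = 2442 * 9 * 0.115 = 2527.470 kJ/kg
LHV = 43440 - 2527.470 = 40912.53 kJ/kg


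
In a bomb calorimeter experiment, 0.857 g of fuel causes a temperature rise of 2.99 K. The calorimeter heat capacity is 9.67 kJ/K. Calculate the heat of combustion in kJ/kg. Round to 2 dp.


Hc = C_cal * delta_T / m_fuel
Q_released = 9.67 * 2.99 = 28.9133 kJ
m_fuel = 0.857 g = 0.857/1000 kg = 0.000857 kg
Hc = 28.9133 / 0.000857 = 33737.81 kJ/kg


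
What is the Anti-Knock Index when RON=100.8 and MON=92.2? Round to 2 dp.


AKI = (RON + MON) / 2
AKI = (100.8 + 92.2) / 2
AKI = 193.0 / 2 = 96.50


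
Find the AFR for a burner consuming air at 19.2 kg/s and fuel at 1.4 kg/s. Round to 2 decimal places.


AFR = m_air / m_fuel
AFR = 19.2 / 1.4 = 13.71


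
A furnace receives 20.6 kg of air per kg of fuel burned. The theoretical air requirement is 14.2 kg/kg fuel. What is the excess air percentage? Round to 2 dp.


Excess air = actual - stoichiometric = 20.6 - 14.2 = 6.40 kg/kg fuel
Excess air % = (excess / stoich) * 100 = (6.40 / 14.2) * 100 = 45.07%


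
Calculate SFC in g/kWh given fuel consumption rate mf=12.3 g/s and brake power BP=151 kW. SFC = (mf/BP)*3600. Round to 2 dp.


SFC = (mf / BP) * 3600
Rate = 12.3 / 151 = 0.081457 g/(s*kW)
SFC = 0.081457 * 3600 = 293.25 g/kWh


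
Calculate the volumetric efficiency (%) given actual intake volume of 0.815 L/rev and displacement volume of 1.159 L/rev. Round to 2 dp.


eta_v = (V_actual / V_disp) * 100
Ratio = 0.815 / 1.159 = 0.7032
eta_v = 0.7032 * 100 = 70.32%


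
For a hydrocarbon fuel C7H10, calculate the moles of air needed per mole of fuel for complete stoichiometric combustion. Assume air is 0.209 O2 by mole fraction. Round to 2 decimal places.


Balanced combustion: C7H10 + 9.5 O2 -> 7 CO2 + 5 H2O
O2 needed = C + H/4 = 7 + 10/4 = 9.50 moles
Air moles = O2 / 0.209 = 9.50 / 0.209 = 45.45 moles air


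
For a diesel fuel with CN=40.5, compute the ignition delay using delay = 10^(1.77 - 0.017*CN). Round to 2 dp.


delay = 10^(1.77 - 0.017*CN)
Exponent = 1.77 - 0.017*40.5 = 1.0815
delay = 10^1.0815 = 12.06 ms


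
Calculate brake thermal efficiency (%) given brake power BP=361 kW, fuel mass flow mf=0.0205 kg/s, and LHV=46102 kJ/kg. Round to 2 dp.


eta_BTE = (BP / (mf * LHV)) * 100
Denominator = 0.0205 * 46102 = 945.0910 kW
eta_BTE = (361 / 945.0910) * 100 = 38.20%


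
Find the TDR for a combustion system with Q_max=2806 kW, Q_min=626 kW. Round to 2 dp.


TDR = Q_max / Q_min
TDR = 2806 / 626 = 4.48


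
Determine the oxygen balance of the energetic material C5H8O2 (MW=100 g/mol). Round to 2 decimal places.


OB = -1600 * (2C + H/2 - O) / MW
Inner = 2*5 + 8/2 - 2 = 12.00
OB = -1600 * 12.00 / 100 = -192.00%


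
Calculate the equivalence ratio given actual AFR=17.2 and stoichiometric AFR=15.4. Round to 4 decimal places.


phi = AFR_stoich / AFR_actual
phi = 15.4 / 17.2 = 0.8953


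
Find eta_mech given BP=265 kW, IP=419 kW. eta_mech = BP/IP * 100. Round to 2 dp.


eta_mech = (BP / IP) * 100
Ratio = 265 / 419 = 0.6325
eta_mech = 0.6325 * 100 = 63.25%


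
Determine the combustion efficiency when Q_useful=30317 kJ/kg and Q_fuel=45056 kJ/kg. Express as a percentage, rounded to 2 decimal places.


Efficiency = (Q_useful / Q_fuel) * 100
Efficiency = (30317 / 45056) * 100
Efficiency = 0.6729 * 100 = 67.29%


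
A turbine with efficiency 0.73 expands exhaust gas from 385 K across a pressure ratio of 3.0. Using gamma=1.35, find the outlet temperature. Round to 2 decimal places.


T_out = T_in * (1 - eta * (1 - PR^(-(gamma-1)/gamma)))
Exponent = -(1.35-1)/1.35 = -0.25925926
PR^exp = 3.0^(-0.25925926) = 0.75214556
Factor = 1 - 0.73*(1 - 0.75214556) = 0.81906626
T_out = 385 * 0.81906626 = 315.34 K


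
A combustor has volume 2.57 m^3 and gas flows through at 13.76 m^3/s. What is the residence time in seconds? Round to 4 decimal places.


tau = V / Q_flow
tau = 2.57 / 13.76 = 0.1868 s


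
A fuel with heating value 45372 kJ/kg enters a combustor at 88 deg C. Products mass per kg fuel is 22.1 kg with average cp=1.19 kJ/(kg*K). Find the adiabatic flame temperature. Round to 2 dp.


T_ad = T_in + Hc / (m_p * cp)
Denominator = 22.1 * 1.19 = 26.2990
Temperature rise = 45372 / 26.2990 = 1725.24 K
T_ad = 88 + 1725.24 = 1813.24 deg C


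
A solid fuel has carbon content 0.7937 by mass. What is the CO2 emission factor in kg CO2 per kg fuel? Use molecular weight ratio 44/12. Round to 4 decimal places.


EF = C_frac * (M_CO2 / M_C)
EF = 0.7937 * (44/12)
EF = 0.7937 * 3.666667 = 2.9102 kg_CO2/kg_fuel


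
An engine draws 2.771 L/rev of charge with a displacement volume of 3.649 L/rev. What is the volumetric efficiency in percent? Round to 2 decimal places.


eta_v = (V_actual / V_disp) * 100
Ratio = 2.771 / 3.649 = 0.7594
eta_v = 0.7594 * 100 = 75.94%


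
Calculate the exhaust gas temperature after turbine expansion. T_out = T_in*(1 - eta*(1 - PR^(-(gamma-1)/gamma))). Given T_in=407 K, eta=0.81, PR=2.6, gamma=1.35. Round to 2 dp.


T_out = T_in * (1 - eta * (1 - PR^(-(gamma-1)/gamma)))
Exponent = -(1.35-1)/1.35 = -0.25925926
PR^exp = 2.6^(-0.25925926) = 0.78057442
Factor = 1 - 0.81*(1 - 0.78057442) = 0.82226528
T_out = 407 * 0.82226528 = 334.66 K


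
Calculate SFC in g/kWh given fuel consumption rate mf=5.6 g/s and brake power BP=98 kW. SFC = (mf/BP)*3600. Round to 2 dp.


SFC = (mf / BP) * 3600
Rate = 5.6 / 98 = 0.057143 g/(s*kW)
SFC = 0.057143 * 3600 = 205.71 g/kWh


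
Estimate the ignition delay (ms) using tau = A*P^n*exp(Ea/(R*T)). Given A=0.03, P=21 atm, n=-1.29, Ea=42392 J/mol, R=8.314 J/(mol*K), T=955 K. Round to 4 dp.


tau = A * P^n * exp(Ea/(R*T))
P^n = 21^(-1.29) = 0.01969414
Ea/(R*T) = 42392/(8.314*955) = 5.339130
exp(Ea/(R*T)) = 208.331433
tau = 0.03 * 0.01969414 * 208.331433 = 0.1231 ms


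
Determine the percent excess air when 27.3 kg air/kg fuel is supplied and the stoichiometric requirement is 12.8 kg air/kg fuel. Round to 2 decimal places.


Excess air = actual - stoichiometric = 27.3 - 12.8 = 14.50 kg/kg fuel
Excess air % = (excess / stoich) * 100 = (14.50 / 12.8) * 100 = 113.28%


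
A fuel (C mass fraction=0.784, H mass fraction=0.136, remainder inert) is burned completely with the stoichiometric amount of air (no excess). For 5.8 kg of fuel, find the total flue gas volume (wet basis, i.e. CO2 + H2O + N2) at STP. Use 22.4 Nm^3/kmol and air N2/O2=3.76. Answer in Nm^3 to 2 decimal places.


Per kg fuel: CO2 = (C/12 kmol)*22.4 = (0.784/12)*22.4 = 1.46347 Nm^3
Per kg fuel: H2O = (H/2 kmol)*22.4 = (0.136/2)*22.4 = 1.52320 Nm^3
O2 needed per kg fuel = C/12 + H/4 = 0.784/12 + 0.136/4 = 0.09933333 kmol
Per kg fuel: N2 = O2*3.76*22.4 = 0.09933333*3.76*22.4 = 8.36625 Nm^3
Total per kg = 1.46347 + 1.52320 + 8.36625 = 11.35292 Nm^3
Total = 11.35292 * 5.8 = 65.85 Nm^3


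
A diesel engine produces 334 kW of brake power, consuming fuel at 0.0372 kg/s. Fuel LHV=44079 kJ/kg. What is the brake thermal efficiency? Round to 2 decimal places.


eta_BTE = (BP / (mf * LHV)) * 100
Denominator = 0.0372 * 44079 = 1639.7388 kW
eta_BTE = (334 / 1639.7388) * 100 = 20.37%


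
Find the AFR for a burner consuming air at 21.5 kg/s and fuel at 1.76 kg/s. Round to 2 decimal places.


AFR = m_air / m_fuel
AFR = 21.5 / 1.76 = 12.22


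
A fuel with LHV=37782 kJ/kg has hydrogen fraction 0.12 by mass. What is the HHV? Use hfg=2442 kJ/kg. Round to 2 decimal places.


HHV = LHV + hfg * 9 * H
Water addition = 2442 * 9 * 0.12 = 2637.360 kJ/kg
HHV = 37782 + 2637.360 = 40419.36 kJ/kg


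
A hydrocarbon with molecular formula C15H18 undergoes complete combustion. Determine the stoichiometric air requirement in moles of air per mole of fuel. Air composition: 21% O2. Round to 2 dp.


Balanced combustion: C15H18 + 19.5 O2 -> 15 CO2 + 9 H2O
O2 needed = C + H/4 = 15 + 18/4 = 19.50 moles
Air moles = O2 / 0.21 = 19.50 / 0.21 = 92.86 moles air


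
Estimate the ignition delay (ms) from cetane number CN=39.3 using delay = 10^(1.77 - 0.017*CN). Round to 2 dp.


delay = 10^(1.77 - 0.017*CN)
Exponent = 1.77 - 0.017*39.3 = 1.1019
delay = 10^1.1019 = 12.64 ms


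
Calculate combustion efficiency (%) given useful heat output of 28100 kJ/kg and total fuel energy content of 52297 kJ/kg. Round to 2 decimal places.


Efficiency = (Q_useful / Q_fuel) * 100
Efficiency = (28100 / 52297) * 100
Efficiency = 0.5373 * 100 = 53.73%


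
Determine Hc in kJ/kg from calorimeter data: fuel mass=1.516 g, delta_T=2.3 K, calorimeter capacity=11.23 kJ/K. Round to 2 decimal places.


Hc = C_cal * delta_T / m_fuel
Q_released = 11.23 * 2.3 = 25.8290 kJ
m_fuel = 1.516 g = 1.516/1000 kg = 0.001516 kg
Hc = 25.8290 / 0.001516 = 17037.60 kJ/kg


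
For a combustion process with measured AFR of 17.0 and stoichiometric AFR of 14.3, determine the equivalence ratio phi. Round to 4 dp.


phi = AFR_stoich / AFR_actual
phi = 14.3 / 17.0 = 0.8412


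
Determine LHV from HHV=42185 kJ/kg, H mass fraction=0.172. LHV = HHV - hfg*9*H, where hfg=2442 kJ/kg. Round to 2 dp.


LHV = HHV - hfg * 9 * H
Water correction = 2442 * 9 * 0.172 = 3780.216 kJ/kg
LHV = 42185 - 3780.216 = 38404.78 kJ/kg


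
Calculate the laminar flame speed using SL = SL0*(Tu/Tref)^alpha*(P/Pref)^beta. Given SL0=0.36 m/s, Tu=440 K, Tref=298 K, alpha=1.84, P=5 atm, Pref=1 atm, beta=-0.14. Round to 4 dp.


SL = SL0 * (Tu/Tref)^alpha * (P/Pref)^beta
T ratio = 440/298 = 1.47651007
(T ratio)^alpha = 1.47651007^1.84 = 2.048307
(P/Pref)^beta = 5^(-0.14) = 0.798260
SL = 0.36 * 2.048307 * 0.798260 = 0.5886 m/s


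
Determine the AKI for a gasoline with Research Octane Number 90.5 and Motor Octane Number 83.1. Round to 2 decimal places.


AKI = (RON + MON) / 2
AKI = (90.5 + 83.1) / 2
AKI = 173.6 / 2 = 86.80


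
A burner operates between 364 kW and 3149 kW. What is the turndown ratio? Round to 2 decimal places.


TDR = Q_max / Q_min
TDR = 3149 / 364 = 8.65


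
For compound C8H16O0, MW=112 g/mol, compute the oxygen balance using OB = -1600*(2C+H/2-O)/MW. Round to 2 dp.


OB = -1600 * (2C + H/2 - O) / MW
Inner = 2*8 + 16/2 - 0 = 24.00
OB = -1600 * 24.00 / 112 = -342.86%


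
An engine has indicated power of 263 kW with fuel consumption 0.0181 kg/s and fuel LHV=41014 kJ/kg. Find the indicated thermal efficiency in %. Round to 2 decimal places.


eta_ith = (IP / (mf * LHV)) * 100
Denominator = 0.0181 * 41014 = 742.3534 kW
eta_ith = (263 / 742.3534) * 100 = 35.43%


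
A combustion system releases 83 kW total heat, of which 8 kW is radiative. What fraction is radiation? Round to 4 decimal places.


f_rad = Q_rad / Q_total
f_rad = 8 / 83 = 0.0964


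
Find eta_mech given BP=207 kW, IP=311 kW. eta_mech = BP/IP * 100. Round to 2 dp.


eta_mech = (BP / IP) * 100
Ratio = 207 / 311 = 0.6656
eta_mech = 0.6656 * 100 = 66.56%


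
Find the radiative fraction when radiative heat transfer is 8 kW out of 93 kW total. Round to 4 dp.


f_rad = Q_rad / Q_total
f_rad = 8 / 93 = 0.0860


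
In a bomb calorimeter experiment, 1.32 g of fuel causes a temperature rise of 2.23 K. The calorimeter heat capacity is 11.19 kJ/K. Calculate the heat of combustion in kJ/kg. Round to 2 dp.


Hc = C_cal * delta_T / m_fuel
Q_released = 11.19 * 2.23 = 24.9537 kJ
m_fuel = 1.32 g = 1.32/1000 kg = 0.001320 kg
Hc = 24.9537 / 0.001320 = 18904.32 kJ/kg


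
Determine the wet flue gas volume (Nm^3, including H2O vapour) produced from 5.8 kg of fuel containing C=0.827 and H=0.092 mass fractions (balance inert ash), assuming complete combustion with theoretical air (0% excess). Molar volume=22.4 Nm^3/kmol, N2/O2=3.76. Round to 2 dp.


Per kg fuel: CO2 = (C/12 kmol)*22.4 = (0.827/12)*22.4 = 1.54373 Nm^3
Per kg fuel: H2O = (H/2 kmol)*22.4 = (0.092/2)*22.4 = 1.03040 Nm^3
O2 needed per kg fuel = C/12 + H/4 = 0.827/12 + 0.092/4 = 0.09191667 kmol
Per kg fuel: N2 = O2*3.76*22.4 = 0.09191667*3.76*22.4 = 7.74159 Nm^3
Total per kg = 1.54373 + 1.03040 + 7.74159 = 10.31572 Nm^3
Total = 10.31572 * 5.8 = 59.83 Nm^3


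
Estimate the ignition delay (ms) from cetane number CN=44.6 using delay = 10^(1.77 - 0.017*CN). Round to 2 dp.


delay = 10^(1.77 - 0.017*CN)
Exponent = 1.77 - 0.017*44.6 = 1.0118
delay = 10^1.0118 = 10.28 ms


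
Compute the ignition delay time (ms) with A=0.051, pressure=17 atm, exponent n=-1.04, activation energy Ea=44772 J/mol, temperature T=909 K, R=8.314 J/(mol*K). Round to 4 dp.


tau = A * P^n * exp(Ea/(R*T))
P^n = 17^(-1.04) = 0.05252102
Ea/(R*T) = 44772/(8.314*909) = 5.924239
exp(Ea/(R*T)) = 373.993824
tau = 0.051 * 0.05252102 * 373.993824 = 1.0018 ms


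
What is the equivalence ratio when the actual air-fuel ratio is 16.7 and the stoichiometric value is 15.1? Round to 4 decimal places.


phi = AFR_stoich / AFR_actual
phi = 15.1 / 16.7 = 0.9042


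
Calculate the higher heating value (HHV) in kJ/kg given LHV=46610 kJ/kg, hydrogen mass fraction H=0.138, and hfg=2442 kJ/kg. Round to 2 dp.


HHV = LHV + hfg * 9 * H
Water addition = 2442 * 9 * 0.138 = 3032.964 kJ/kg
HHV = 46610 + 3032.964 = 49642.96 kJ/kg


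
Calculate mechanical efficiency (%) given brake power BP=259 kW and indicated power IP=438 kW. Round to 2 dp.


eta_mech = (BP / IP) * 100
Ratio = 259 / 438 = 0.5913
eta_mech = 0.5913 * 100 = 59.13%


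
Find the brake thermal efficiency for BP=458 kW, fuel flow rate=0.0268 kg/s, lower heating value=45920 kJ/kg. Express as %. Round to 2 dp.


eta_BTE = (BP / (mf * LHV)) * 100
Denominator = 0.0268 * 45920 = 1230.6560 kW
eta_BTE = (458 / 1230.6560) * 100 = 37.22%


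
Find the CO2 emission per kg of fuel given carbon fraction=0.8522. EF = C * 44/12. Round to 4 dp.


EF = C_frac * (M_CO2 / M_C)
EF = 0.8522 * (44/12)
EF = 0.8522 * 3.666667 = 3.1247 kg_CO2/kg_fuel


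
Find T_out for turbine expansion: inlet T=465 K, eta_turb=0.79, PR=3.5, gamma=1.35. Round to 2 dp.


T_out = T_in * (1 - eta * (1 - PR^(-(gamma-1)/gamma)))
Exponent = -(1.35-1)/1.35 = -0.25925926
PR^exp = 3.5^(-0.25925926) = 0.72267881
Factor = 1 - 0.79*(1 - 0.72267881) = 0.78091626
T_out = 465 * 0.78091626 = 363.13 K


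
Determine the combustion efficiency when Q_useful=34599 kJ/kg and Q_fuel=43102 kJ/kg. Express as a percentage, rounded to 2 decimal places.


Efficiency = (Q_useful / Q_fuel) * 100
Efficiency = (34599 / 43102) * 100
Efficiency = 0.8027 * 100 = 80.27%


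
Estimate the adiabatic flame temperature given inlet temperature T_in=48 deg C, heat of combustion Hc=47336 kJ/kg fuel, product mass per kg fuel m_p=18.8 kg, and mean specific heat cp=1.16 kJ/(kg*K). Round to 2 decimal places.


T_ad = T_in + Hc / (m_p * cp)
Denominator = 18.8 * 1.16 = 21.8080
Temperature rise = 47336 / 21.8080 = 2170.58 K
T_ad = 48 + 2170.58 = 2218.58 deg C


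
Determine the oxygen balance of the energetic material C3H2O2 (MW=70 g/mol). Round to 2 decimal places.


OB = -1600 * (2C + H/2 - O) / MW
Inner = 2*3 + 2/2 - 2 = 5.00
OB = -1600 * 5.00 / 70 = -114.29%


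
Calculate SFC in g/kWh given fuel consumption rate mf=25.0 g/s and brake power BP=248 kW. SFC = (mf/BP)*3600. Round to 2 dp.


SFC = (mf / BP) * 3600
Rate = 25.0 / 248 = 0.100806 g/(s*kW)
SFC = 0.100806 * 3600 = 362.90 g/kWh


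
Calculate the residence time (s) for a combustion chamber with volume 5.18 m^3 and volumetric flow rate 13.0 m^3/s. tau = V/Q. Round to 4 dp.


tau = V / Q_flow
tau = 5.18 / 13.0 = 0.3985 s


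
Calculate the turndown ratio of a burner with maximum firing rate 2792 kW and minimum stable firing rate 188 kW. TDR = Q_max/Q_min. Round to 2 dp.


TDR = Q_max / Q_min
TDR = 2792 / 188 = 14.85


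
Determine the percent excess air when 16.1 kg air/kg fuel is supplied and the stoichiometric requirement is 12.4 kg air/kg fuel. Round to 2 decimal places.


Excess air = actual - stoichiometric = 16.1 - 12.4 = 3.70 kg/kg fuel
Excess air % = (excess / stoich) * 100 = (3.70 / 12.4) * 100 = 29.84%


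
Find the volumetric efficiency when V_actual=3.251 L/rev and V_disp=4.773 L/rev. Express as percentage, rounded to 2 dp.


eta_v = (V_actual / V_disp) * 100
Ratio = 3.251 / 4.773 = 0.6811
eta_v = 0.6811 * 100 = 68.11%


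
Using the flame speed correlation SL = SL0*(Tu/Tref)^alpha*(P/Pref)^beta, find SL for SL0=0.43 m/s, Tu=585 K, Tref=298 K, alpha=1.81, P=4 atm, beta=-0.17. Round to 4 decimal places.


SL = SL0 * (Tu/Tref)^alpha * (P/Pref)^beta
T ratio = 585/298 = 1.96308725
(T ratio)^alpha = 1.96308725^1.81 = 3.390164
(P/Pref)^beta = 4^(-0.17) = 0.790041
SL = 0.43 * 3.390164 * 0.790041 = 1.1517 m/s


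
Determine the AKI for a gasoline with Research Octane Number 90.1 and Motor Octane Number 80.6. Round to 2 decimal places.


AKI = (RON + MON) / 2
AKI = (90.1 + 80.6) / 2
AKI = 170.7 / 2 = 85.35


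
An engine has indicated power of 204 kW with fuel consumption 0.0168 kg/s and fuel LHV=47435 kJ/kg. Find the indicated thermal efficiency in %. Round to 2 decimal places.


eta_ith = (IP / (mf * LHV)) * 100
Denominator = 0.0168 * 47435 = 796.9080 kW
eta_ith = (204 / 796.9080) * 100 = 25.60%


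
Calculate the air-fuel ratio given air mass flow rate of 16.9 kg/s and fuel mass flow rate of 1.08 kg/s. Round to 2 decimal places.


AFR = m_air / m_fuel
AFR = 16.9 / 1.08 = 15.65


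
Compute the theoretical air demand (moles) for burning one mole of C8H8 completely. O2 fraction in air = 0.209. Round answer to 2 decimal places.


Balanced combustion: C8H8 + 10 O2 -> 8 CO2 + 4 H2O
O2 needed = C + H/4 = 8 + 8/4 = 10.00 moles
Air moles = O2 / 0.209 = 10.00 / 0.209 = 47.85 moles air


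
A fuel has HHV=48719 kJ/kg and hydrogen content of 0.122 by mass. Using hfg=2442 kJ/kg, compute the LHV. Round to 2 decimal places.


LHV = HHV - hfg * 9 * H
Water correction = 2442 * 9 * 0.122 = 2681.316 kJ/kg
LHV = 48719 - 2681.316 = 46037.68 kJ/kg


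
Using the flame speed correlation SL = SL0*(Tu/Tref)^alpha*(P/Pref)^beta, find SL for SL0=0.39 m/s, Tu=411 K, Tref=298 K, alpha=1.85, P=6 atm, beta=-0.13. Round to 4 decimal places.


SL = SL0 * (Tu/Tref)^alpha * (P/Pref)^beta
T ratio = 411/298 = 1.37919463
(T ratio)^alpha = 1.37919463^1.85 = 1.812622
(P/Pref)^beta = 6^(-0.13) = 0.792210
SL = 0.39 * 1.812622 * 0.792210 = 0.5600 m/s


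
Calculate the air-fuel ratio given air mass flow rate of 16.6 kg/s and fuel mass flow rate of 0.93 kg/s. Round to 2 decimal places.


AFR = m_air / m_fuel
AFR = 16.6 / 0.93 = 17.85


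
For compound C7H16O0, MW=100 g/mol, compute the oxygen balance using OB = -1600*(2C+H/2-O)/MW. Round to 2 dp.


OB = -1600 * (2C + H/2 - O) / MW
Inner = 2*7 + 16/2 - 0 = 22.00
OB = -1600 * 22.00 / 100 = -352.00%


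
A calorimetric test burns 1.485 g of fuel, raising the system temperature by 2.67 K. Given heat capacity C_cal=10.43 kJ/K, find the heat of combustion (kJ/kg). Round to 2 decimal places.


Hc = C_cal * delta_T / m_fuel
Q_released = 10.43 * 2.67 = 27.8481 kJ
m_fuel = 1.485 g = 1.485/1000 kg = 0.001485 kg
Hc = 27.8481 / 0.001485 = 18752.93 kJ/kg


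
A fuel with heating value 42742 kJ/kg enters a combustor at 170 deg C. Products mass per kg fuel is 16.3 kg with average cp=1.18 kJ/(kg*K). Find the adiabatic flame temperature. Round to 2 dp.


T_ad = T_in + Hc / (m_p * cp)
Denominator = 16.3 * 1.18 = 19.2340
Temperature rise = 42742 / 19.2340 = 2222.21 K
T_ad = 170 + 2222.21 = 2392.21 deg C


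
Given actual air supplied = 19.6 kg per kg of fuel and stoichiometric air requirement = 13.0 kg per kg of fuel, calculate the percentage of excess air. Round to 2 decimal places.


Excess air = actual - stoichiometric = 19.6 - 13.0 = 6.60 kg/kg fuel
Excess air % = (excess / stoich) * 100 = (6.60 / 13.0) * 100 = 50.77%


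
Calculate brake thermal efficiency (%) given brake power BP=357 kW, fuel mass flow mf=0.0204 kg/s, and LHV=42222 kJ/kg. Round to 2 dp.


eta_BTE = (BP / (mf * LHV)) * 100
Denominator = 0.0204 * 42222 = 861.3288 kW
eta_BTE = (357 / 861.3288) * 100 = 41.45%


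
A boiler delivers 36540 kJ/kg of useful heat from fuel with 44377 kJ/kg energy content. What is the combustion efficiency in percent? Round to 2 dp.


Efficiency = (Q_useful / Q_fuel) * 100
Efficiency = (36540 / 44377) * 100
Efficiency = 0.8234 * 100 = 82.34%


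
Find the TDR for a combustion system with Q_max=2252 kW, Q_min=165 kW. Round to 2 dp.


TDR = Q_max / Q_min
TDR = 2252 / 165 = 13.65


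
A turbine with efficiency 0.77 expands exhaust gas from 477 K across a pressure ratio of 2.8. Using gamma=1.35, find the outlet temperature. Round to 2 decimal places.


T_out = T_in * (1 - eta * (1 - PR^(-(gamma-1)/gamma)))
Exponent = -(1.35-1)/1.35 = -0.25925926
PR^exp = 2.8^(-0.25925926) = 0.76572026
Factor = 1 - 0.77*(1 - 0.76572026) = 0.81960460
T_out = 477 * 0.81960460 = 390.95 K


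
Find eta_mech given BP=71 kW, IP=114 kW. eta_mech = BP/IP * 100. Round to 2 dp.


eta_mech = (BP / IP) * 100
Ratio = 71 / 114 = 0.6228
eta_mech = 0.6228 * 100 = 62.28%


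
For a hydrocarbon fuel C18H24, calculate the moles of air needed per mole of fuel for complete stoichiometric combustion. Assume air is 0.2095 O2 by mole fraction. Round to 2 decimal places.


Balanced combustion: C18H24 + 24 O2 -> 18 CO2 + 12 H2O
O2 needed = C + H/4 = 18 + 24/4 = 24.00 moles
Air moles = O2 / 0.2095 = 24.00 / 0.2095 = 114.56 moles air


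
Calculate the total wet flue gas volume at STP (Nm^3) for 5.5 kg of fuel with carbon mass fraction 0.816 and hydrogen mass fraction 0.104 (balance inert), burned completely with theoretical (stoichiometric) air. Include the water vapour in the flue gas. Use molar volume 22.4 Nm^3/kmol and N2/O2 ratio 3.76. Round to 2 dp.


Per kg fuel: CO2 = (C/12 kmol)*22.4 = (0.816/12)*22.4 = 1.52320 Nm^3
Per kg fuel: H2O = (H/2 kmol)*22.4 = (0.104/2)*22.4 = 1.16480 Nm^3
O2 needed per kg fuel = C/12 + H/4 = 0.816/12 + 0.104/4 = 0.09400000 kmol
Per kg fuel: N2 = O2*3.76*22.4 = 0.09400000*3.76*22.4 = 7.91706 Nm^3
Total per kg = 1.52320 + 1.16480 + 7.91706 = 10.60506 Nm^3
Total = 10.60506 * 5.5 = 58.33 Nm^3


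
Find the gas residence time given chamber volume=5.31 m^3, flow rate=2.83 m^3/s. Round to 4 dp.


tau = V / Q_flow
tau = 5.31 / 2.83 = 1.8763 s


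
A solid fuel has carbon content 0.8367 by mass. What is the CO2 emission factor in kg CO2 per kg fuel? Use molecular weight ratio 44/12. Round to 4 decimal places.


EF = C_frac * (M_CO2 / M_C)
EF = 0.8367 * (44/12)
EF = 0.8367 * 3.666667 = 3.0679 kg_CO2/kg_fuel


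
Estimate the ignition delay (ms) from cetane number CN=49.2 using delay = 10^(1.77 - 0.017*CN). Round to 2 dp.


delay = 10^(1.77 - 0.017*CN)
Exponent = 1.77 - 0.017*49.2 = 0.9336
delay = 10^0.9336 = 8.58 ms


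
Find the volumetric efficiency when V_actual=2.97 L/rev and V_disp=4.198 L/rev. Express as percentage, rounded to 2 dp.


eta_v = (V_actual / V_disp) * 100
Ratio = 2.97 / 4.198 = 0.7075
eta_v = 0.7075 * 100 = 70.75%


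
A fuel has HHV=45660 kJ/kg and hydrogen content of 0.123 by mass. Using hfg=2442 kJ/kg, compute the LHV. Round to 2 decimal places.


LHV = HHV - hfg * 9 * H
Water correction = 2442 * 9 * 0.123 = 2703.294 kJ/kg
LHV = 45660 - 2703.294 = 42956.71 kJ/kg


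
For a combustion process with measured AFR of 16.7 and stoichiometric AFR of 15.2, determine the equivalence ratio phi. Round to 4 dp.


phi = AFR_stoich / AFR_actual
phi = 15.2 / 16.7 = 0.9102


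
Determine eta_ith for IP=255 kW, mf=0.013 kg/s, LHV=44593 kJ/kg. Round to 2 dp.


eta_ith = (IP / (mf * LHV)) * 100
Denominator = 0.013 * 44593 = 579.7090 kW
eta_ith = (255 / 579.7090) * 100 = 43.99%


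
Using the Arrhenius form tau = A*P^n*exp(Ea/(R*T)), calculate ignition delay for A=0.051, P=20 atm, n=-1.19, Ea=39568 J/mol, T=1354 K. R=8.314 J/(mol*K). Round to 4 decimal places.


tau = A * P^n * exp(Ea/(R*T))
P^n = 20^(-1.19) = 0.02829921
Ea/(R*T) = 39568/(8.314*1354) = 3.514920
exp(Ea/(R*T)) = 33.613230
tau = 0.051 * 0.02829921 * 33.613230 = 0.0485 ms


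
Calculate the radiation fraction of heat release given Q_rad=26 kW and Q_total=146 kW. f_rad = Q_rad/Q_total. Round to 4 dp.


f_rad = Q_rad / Q_total
f_rad = 26 / 146 = 0.1781


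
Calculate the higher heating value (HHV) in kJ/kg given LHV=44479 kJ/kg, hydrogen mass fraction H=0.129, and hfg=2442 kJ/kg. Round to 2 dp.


HHV = LHV + hfg * 9 * H
Water addition = 2442 * 9 * 0.129 = 2835.162 kJ/kg
HHV = 44479 + 2835.162 = 47314.16 kJ/kg


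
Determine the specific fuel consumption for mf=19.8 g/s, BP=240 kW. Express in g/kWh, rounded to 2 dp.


SFC = (mf / BP) * 3600
Rate = 19.8 / 240 = 0.082500 g/(s*kW)
SFC = 0.082500 * 3600 = 297.00 g/kWh


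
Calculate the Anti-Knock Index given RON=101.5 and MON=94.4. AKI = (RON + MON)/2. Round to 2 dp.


AKI = (RON + MON) / 2
AKI = (101.5 + 94.4) / 2
AKI = 195.9 / 2 = 97.95


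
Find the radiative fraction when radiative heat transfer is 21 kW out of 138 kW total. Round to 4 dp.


f_rad = Q_rad / Q_total
f_rad = 21 / 138 = 0.1522


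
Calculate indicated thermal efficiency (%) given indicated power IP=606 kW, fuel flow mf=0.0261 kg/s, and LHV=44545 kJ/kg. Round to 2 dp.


eta_ith = (IP / (mf * LHV)) * 100
Denominator = 0.0261 * 44545 = 1162.6245 kW
eta_ith = (606 / 1162.6245) * 100 = 52.12%


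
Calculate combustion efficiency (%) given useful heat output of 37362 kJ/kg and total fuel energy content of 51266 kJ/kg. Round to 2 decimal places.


Efficiency = (Q_useful / Q_fuel) * 100
Efficiency = (37362 / 51266) * 100
Efficiency = 0.7288 * 100 = 72.88%


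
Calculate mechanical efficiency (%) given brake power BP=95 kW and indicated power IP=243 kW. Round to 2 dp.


eta_mech = (BP / IP) * 100
Ratio = 95 / 243 = 0.3909
eta_mech = 0.3909 * 100 = 39.09%


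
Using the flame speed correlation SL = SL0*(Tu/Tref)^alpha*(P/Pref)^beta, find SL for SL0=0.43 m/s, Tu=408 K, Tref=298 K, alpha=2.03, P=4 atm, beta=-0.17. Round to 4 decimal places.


SL = SL0 * (Tu/Tref)^alpha * (P/Pref)^beta
T ratio = 408/298 = 1.36912752
(T ratio)^alpha = 1.36912752^2.03 = 1.892261
(P/Pref)^beta = 4^(-0.17) = 0.790041
SL = 0.43 * 1.892261 * 0.790041 = 0.6428 m/s


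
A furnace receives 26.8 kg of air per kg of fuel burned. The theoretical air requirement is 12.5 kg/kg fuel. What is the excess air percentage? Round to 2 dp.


Excess air = actual - stoichiometric = 26.8 - 12.5 = 14.30 kg/kg fuel
Excess air % = (excess / stoich) * 100 = (14.30 / 12.5) * 100 = 114.40%


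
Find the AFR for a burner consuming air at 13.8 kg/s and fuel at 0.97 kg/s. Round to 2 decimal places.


AFR = m_air / m_fuel
AFR = 13.8 / 0.97 = 14.23


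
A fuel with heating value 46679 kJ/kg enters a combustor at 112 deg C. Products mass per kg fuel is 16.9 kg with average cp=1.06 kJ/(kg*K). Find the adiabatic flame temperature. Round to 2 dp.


T_ad = T_in + Hc / (m_p * cp)
Denominator = 16.9 * 1.06 = 17.9140
Temperature rise = 46679 / 17.9140 = 2605.73 K
T_ad = 112 + 2605.73 = 2717.73 deg C


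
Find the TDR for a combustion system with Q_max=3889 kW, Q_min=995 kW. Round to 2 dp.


TDR = Q_max / Q_min
TDR = 3889 / 995 = 3.91


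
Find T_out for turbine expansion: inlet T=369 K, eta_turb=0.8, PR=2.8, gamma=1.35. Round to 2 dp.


T_out = T_in * (1 - eta * (1 - PR^(-(gamma-1)/gamma)))
Exponent = -(1.35-1)/1.35 = -0.25925926
PR^exp = 2.8^(-0.25925926) = 0.76572026
Factor = 1 - 0.8*(1 - 0.76572026) = 0.81257621
T_out = 369 * 0.81257621 = 299.84 K


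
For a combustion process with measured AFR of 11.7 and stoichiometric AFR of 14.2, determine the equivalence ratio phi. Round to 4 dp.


phi = AFR_stoich / AFR_actual
phi = 14.2 / 11.7 = 1.2137


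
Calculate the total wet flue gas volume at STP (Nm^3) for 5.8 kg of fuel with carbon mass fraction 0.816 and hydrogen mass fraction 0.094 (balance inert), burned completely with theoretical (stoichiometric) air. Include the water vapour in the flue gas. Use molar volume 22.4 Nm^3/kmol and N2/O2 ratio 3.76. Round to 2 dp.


Per kg fuel: CO2 = (C/12 kmol)*22.4 = (0.816/12)*22.4 = 1.52320 Nm^3
Per kg fuel: H2O = (H/2 kmol)*22.4 = (0.094/2)*22.4 = 1.05280 Nm^3
O2 needed per kg fuel = C/12 + H/4 = 0.816/12 + 0.094/4 = 0.09150000 kmol
Per kg fuel: N2 = O2*3.76*22.4 = 0.09150000*3.76*22.4 = 7.70650 Nm^3
Total per kg = 1.52320 + 1.05280 + 7.70650 = 10.28250 Nm^3
Total = 10.28250 * 5.8 = 59.64 Nm^3


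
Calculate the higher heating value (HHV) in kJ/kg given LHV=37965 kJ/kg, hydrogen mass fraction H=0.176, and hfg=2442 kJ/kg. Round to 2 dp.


HHV = LHV + hfg * 9 * H
Water addition = 2442 * 9 * 0.176 = 3868.128 kJ/kg
HHV = 37965 + 3868.128 = 41833.13 kJ/kg


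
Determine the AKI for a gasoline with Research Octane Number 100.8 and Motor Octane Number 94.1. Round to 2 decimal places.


AKI = (RON + MON) / 2
AKI = (100.8 + 94.1) / 2
AKI = 194.9 / 2 = 97.45
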